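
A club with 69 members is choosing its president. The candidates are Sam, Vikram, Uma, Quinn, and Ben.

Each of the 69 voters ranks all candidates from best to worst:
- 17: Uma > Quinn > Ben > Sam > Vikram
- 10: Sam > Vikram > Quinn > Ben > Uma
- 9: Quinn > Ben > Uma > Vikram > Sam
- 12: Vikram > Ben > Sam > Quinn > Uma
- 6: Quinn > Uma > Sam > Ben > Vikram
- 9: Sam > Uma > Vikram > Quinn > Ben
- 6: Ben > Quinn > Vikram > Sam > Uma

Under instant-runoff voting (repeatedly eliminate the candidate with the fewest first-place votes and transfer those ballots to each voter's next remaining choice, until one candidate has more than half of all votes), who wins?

Quinn

Round 1: Sam 19, Vikram 12, Uma 17, Quinn 15, Ben 6. Ben eliminated.
Round 2: Sam 19, Vikram 12, Uma 17, Quinn 21. Vikram eliminated.
Round 3: Sam 31, Uma 17, Quinn 21. Uma eliminated.
Round 4: Sam 31, Quinn 38. Quinn has a majority (≥35).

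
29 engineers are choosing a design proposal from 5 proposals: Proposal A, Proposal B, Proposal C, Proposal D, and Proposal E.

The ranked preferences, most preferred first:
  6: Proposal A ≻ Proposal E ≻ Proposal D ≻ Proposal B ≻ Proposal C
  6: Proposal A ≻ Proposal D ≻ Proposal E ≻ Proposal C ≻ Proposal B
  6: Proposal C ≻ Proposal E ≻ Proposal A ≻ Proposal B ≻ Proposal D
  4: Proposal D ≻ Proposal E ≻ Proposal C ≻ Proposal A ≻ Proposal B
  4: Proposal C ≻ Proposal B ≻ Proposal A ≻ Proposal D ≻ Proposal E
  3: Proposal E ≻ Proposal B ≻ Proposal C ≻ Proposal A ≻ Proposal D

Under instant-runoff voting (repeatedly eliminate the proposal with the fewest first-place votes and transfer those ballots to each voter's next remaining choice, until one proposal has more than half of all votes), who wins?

Proposal C

Round 1: Proposal A 12, Proposal B 0, Proposal C 10, Proposal D 4, Proposal E 3. Proposal B eliminated.
Round 2: Proposal A 12, Proposal C 10, Proposal D 4, Proposal E 3. Proposal E eliminated.
Round 3: Proposal A 12, Proposal C 13, Proposal D 4. Proposal D eliminated.
Round 4: Proposal A 12, Proposal C 17. Proposal C has a majority (≥15).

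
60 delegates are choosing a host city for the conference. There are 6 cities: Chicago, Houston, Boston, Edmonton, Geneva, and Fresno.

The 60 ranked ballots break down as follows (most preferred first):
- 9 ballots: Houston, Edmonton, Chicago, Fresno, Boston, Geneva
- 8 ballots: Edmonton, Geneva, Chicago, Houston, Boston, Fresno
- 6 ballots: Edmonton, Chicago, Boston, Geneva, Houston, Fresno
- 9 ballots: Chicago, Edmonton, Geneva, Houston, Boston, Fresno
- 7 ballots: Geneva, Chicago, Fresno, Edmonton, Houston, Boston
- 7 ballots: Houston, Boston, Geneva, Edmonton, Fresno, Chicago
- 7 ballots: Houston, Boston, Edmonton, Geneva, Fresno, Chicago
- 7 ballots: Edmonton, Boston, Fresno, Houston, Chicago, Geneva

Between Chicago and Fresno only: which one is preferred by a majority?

Chicago is ranked above Fresno on 39 ballots; Fresno above Chicago on 21.

Chicago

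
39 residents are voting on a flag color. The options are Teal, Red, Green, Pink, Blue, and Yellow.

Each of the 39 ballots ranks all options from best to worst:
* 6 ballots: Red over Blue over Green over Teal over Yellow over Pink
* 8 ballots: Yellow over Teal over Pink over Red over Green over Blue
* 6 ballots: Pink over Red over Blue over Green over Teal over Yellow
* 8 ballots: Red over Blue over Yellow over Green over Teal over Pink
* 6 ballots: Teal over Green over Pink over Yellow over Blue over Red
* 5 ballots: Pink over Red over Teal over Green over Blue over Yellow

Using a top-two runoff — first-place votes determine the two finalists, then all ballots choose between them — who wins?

Pink

Round 1 first-place votes: Teal 6, Red 14, Green 0, Pink 11, Blue 0, Yellow 8. Red and Pink advance.
Runoff: Red is ranked above Pink on 14 ballots, Pink above Red on 25.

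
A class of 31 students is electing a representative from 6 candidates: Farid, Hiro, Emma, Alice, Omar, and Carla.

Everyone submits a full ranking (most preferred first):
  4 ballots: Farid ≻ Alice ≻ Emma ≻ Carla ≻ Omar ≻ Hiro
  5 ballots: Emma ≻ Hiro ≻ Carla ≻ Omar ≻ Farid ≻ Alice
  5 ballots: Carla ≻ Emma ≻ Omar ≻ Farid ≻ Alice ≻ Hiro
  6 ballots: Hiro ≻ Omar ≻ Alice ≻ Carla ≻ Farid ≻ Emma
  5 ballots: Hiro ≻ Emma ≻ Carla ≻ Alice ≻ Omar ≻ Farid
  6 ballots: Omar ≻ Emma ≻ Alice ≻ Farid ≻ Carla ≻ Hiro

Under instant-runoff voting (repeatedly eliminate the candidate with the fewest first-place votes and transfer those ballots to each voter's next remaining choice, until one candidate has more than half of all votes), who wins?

Round 1: Farid 4, Hiro 11, Emma 5, Alice 0, Omar 6, Carla 5. Alice eliminated.
Round 2: Farid 4, Hiro 11, Emma 5, Omar 6, Carla 5. Farid eliminated.
Round 3: Hiro 11, Emma 9, Omar 6, Carla 5. Carla eliminated.
Round 4: Hiro 11, Emma 14, Omar 6. Omar eliminated.
Round 5: Hiro 11, Emma 20. Emma has a majority (≥16).

Emma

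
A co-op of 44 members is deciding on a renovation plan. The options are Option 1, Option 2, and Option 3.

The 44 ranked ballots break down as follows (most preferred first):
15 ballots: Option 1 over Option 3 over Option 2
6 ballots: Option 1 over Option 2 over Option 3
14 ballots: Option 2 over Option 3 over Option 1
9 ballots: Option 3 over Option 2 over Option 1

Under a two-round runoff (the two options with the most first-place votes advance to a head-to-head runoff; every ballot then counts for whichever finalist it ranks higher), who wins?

Option 2

Round 1 first-place votes: Option 1 21, Option 2 14, Option 3 9. Option 1 and Option 2 advance.
Runoff: Option 1 is ranked above Option 2 on 21 ballots, Option 2 above Option 1 on 23.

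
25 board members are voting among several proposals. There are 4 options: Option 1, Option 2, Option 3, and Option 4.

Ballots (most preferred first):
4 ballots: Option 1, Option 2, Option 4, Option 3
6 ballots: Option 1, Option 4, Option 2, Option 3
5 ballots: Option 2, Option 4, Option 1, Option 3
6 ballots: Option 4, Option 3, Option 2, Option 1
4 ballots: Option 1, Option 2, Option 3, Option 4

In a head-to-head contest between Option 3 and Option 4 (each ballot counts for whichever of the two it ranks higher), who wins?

Option 4

Option 3 is ranked above Option 4 on 4 ballots; Option 4 above Option 3 on 21.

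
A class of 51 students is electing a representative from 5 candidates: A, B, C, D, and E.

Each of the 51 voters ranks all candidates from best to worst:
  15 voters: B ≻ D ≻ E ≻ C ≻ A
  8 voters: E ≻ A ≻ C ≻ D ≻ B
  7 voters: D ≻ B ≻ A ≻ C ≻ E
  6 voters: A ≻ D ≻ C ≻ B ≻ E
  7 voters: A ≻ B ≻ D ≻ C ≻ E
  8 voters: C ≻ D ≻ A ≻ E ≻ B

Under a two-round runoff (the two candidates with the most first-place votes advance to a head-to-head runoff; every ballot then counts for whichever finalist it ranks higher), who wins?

Round 1 first-place votes: A 13, B 15, C 8, D 7, E 8. B and A advance.
Runoff: B is ranked above A on 22 ballots, A above B on 29.

A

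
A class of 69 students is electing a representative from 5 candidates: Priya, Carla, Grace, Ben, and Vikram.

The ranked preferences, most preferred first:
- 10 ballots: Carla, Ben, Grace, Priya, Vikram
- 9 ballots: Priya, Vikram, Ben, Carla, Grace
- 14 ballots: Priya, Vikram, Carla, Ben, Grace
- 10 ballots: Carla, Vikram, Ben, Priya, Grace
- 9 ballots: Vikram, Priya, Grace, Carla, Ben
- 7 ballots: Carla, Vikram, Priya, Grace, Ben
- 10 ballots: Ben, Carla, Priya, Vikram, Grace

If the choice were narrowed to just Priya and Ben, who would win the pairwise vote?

Priya is ranked above Ben on 39 ballots; Ben above Priya on 30.

Priya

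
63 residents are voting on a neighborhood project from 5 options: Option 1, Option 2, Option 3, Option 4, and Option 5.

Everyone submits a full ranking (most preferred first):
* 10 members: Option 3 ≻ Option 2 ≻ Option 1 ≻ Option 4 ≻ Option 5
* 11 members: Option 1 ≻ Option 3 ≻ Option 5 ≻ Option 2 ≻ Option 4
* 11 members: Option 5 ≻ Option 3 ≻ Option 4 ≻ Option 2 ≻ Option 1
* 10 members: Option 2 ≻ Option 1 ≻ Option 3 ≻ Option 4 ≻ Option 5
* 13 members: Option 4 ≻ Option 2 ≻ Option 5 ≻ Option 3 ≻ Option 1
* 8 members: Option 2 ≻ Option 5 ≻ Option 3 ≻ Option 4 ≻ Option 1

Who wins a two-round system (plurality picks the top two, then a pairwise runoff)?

Option 2

Round 1 first-place votes: Option 1 11, Option 2 18, Option 3 10, Option 4 13, Option 5 11. Option 2 and Option 4 advance.
Runoff: Option 2 is ranked above Option 4 on 39 ballots, Option 4 above Option 2 on 24.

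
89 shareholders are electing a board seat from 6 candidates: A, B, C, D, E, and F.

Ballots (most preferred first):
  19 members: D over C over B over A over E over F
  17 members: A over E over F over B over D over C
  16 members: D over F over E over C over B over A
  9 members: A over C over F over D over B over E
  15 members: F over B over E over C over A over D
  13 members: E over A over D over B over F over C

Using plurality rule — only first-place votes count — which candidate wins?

D

First-place votes: A 26, B 0, C 0, D 35, E 13, F 15.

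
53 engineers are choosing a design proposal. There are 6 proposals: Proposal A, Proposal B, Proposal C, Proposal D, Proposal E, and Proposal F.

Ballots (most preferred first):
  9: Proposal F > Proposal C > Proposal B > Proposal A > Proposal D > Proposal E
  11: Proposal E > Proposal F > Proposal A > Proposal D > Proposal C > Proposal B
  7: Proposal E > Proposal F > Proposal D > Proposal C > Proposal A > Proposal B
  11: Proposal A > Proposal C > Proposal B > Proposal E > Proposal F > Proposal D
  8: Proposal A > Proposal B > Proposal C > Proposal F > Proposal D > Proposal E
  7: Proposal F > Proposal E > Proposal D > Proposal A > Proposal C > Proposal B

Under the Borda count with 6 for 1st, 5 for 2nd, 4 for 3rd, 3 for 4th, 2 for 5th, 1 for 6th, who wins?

Proposal F

Proposal A: 9×3 + 11×4 + 7×2 + 11×6 + 8×6 + 7×3 = 220
Proposal B: 9×4 + 11×1 + 7×1 + 11×4 + 8×5 + 7×1 = 145
Proposal C: 9×5 + 11×2 + 7×3 + 11×5 + 8×4 + 7×2 = 189
Proposal D: 9×2 + 11×3 + 7×4 + 11×1 + 8×2 + 7×4 = 134
Proposal E: 9×1 + 11×6 + 7×6 + 11×3 + 8×1 + 7×5 = 193
Proposal F: 9×6 + 11×5 + 7×5 + 11×2 + 8×3 + 7×6 = 232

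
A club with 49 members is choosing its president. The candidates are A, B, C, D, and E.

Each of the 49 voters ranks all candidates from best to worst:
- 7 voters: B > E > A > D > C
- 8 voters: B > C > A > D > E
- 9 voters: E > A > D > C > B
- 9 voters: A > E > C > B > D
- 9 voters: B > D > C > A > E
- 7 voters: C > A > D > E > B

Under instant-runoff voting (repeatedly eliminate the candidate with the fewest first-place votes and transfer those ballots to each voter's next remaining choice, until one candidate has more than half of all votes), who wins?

Round 1: A 9, B 24, C 7, D 0, E 9. D eliminated.
Round 2: A 9, B 24, C 7, E 9. C eliminated.
Round 3: A 16, B 24, E 9. E eliminated.
Round 4: A 25, B 24. A has a majority (≥25).

A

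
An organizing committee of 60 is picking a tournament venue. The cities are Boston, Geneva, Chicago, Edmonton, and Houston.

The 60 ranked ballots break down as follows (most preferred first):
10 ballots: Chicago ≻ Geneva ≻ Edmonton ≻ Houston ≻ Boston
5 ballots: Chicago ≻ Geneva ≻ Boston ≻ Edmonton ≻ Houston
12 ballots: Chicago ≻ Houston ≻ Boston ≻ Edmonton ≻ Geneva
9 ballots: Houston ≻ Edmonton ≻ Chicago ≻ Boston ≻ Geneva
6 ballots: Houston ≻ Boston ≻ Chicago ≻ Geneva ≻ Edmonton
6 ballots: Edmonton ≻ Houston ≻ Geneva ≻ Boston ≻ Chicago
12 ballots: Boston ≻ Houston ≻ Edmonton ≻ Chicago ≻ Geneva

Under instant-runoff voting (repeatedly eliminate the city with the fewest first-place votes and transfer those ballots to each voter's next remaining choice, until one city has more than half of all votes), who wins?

Houston

Round 1: Boston 12, Geneva 0, Chicago 27, Edmonton 6, Houston 15. Geneva eliminated.
Round 2: Boston 12, Chicago 27, Edmonton 6, Houston 15. Edmonton eliminated.
Round 3: Boston 12, Chicago 27, Houston 21. Boston eliminated.
Round 4: Chicago 27, Houston 33. Houston has a majority (≥31).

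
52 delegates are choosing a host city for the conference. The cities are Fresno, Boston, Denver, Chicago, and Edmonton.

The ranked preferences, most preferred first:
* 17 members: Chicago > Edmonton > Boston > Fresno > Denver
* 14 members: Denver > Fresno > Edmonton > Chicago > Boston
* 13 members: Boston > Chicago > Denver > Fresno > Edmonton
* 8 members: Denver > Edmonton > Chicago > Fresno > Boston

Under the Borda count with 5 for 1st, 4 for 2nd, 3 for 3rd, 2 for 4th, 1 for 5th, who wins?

Fresno: 17×2 + 14×4 + 13×2 + 8×2 = 132
Boston: 17×3 + 14×1 + 13×5 + 8×1 = 138
Denver: 17×1 + 14×5 + 13×3 + 8×5 = 166
Chicago: 17×5 + 14×2 + 13×4 + 8×3 = 189
Edmonton: 17×4 + 14×3 + 13×1 + 8×4 = 155

Chicago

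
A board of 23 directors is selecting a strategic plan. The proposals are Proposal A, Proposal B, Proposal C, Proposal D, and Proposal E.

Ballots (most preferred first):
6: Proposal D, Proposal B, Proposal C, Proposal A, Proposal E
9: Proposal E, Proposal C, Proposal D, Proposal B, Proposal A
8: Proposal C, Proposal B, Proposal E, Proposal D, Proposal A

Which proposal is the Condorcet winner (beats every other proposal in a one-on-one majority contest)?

Proposal C vs Proposal A: 23–0
Proposal C vs Proposal B: 17–6
Proposal C vs Proposal D: 17–6
Proposal C vs Proposal E: 14–9
Proposal C beats every other proposal.

Proposal C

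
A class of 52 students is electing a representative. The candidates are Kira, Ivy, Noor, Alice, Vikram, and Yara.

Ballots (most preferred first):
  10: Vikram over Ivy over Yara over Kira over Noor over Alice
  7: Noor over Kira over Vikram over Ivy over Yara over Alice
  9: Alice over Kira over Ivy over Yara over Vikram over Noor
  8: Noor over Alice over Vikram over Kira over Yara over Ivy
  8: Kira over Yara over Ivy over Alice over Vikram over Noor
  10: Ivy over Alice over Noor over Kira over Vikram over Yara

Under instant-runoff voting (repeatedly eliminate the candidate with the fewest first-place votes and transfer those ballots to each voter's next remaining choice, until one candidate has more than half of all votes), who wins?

Ivy

Round 1: Kira 8, Ivy 10, Noor 15, Alice 9, Vikram 10, Yara 0. Yara eliminated.
Round 2: Kira 8, Ivy 10, Noor 15, Alice 9, Vikram 10. Kira eliminated.
Round 3: Ivy 18, Noor 15, Alice 9, Vikram 10. Alice eliminated.
Round 4: Ivy 27, Noor 15, Vikram 10. Ivy has a majority (≥27).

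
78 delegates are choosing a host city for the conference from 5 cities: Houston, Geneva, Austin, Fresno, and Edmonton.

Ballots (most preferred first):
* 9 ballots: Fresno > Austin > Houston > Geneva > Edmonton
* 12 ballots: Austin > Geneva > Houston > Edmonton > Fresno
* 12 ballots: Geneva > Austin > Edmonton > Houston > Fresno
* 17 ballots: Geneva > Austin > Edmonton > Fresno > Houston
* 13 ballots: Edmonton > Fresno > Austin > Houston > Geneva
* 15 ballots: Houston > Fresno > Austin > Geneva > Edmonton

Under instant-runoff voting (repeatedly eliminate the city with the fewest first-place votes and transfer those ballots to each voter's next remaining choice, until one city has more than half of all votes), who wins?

Austin

Round 1: Houston 15, Geneva 29, Austin 12, Fresno 9, Edmonton 13. Fresno eliminated.
Round 2: Houston 15, Geneva 29, Austin 21, Edmonton 13. Edmonton eliminated.
Round 3: Houston 15, Geneva 29, Austin 34. Houston eliminated.
Round 4: Geneva 29, Austin 49. Austin has a majority (≥40).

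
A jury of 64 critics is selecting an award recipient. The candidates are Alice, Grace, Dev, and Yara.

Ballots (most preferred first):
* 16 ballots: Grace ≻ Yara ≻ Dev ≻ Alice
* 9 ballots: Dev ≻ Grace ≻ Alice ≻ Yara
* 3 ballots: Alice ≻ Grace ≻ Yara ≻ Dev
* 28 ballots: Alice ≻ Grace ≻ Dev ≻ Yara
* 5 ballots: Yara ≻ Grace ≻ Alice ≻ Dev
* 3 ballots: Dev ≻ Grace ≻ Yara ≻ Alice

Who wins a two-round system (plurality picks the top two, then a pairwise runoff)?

Grace

Round 1 first-place votes: Alice 31, Grace 16, Dev 12, Yara 5. Alice and Grace advance.
Runoff: Alice is ranked above Grace on 31 ballots, Grace above Alice on 33.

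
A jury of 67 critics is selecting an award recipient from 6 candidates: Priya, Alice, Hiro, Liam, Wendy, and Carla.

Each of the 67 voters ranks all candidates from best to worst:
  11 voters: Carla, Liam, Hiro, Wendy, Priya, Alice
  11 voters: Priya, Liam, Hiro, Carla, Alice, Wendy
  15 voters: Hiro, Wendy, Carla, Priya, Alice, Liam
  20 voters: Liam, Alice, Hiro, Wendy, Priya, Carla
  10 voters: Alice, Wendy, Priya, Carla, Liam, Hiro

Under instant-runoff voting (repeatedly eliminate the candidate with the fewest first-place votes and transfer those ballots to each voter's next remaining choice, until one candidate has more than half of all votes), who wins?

Round 1: Priya 11, Alice 10, Hiro 15, Liam 20, Wendy 0, Carla 11. Wendy eliminated.
Round 2: Priya 11, Alice 10, Hiro 15, Liam 20, Carla 11. Alice eliminated.
Round 3: Priya 21, Hiro 15, Liam 20, Carla 11. Carla eliminated.
Round 4: Priya 21, Hiro 15, Liam 31. Hiro eliminated.
Round 5: Priya 36, Liam 31. Priya has a majority (≥34).

Priya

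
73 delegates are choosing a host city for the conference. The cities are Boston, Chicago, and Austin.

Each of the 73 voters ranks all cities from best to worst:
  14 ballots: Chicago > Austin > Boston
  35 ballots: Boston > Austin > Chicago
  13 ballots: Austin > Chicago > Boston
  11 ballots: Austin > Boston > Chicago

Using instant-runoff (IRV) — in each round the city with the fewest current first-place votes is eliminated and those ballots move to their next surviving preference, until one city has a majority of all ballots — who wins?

Austin

Round 1: Boston 35, Chicago 14, Austin 24. Chicago eliminated.
Round 2: Boston 35, Austin 38. Austin has a majority (≥37).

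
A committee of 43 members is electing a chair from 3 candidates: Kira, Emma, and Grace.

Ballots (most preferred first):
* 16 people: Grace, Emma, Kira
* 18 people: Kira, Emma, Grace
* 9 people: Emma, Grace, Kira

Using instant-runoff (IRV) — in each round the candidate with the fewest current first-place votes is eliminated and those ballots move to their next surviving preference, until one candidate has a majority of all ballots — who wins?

Round 1: Kira 18, Emma 9, Grace 16. Emma eliminated.
Round 2: Kira 18, Grace 25. Grace has a majority (≥22).

Grace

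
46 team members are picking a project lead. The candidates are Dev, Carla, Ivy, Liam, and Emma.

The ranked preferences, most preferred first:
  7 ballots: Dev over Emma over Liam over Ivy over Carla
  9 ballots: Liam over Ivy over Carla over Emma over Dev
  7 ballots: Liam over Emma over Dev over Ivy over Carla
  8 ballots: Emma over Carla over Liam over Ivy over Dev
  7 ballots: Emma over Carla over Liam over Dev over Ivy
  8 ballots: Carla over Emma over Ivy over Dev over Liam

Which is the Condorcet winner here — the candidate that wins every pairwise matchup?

Emma

Emma vs Dev: 39–7
Emma vs Carla: 29–17
Emma vs Ivy: 37–9
Emma vs Liam: 30–16
Emma beats every other candidate.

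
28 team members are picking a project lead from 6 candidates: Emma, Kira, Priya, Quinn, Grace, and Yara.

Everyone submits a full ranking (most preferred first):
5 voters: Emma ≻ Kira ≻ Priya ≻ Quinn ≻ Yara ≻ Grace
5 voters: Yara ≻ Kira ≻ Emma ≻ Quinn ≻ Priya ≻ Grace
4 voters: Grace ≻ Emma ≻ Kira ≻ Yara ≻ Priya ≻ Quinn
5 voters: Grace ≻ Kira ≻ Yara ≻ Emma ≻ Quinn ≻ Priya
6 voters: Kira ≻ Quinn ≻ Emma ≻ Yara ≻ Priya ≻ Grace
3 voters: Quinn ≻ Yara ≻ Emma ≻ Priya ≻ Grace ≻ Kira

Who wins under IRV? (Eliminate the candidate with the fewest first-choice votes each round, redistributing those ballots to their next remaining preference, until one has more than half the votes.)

Round 1: Emma 5, Kira 6, Priya 0, Quinn 3, Grace 9, Yara 5. Priya eliminated.
Round 2: Emma 5, Kira 6, Quinn 3, Grace 9, Yara 5. Quinn eliminated.
Round 3: Emma 5, Kira 6, Grace 9, Yara 8. Emma eliminated.
Round 4: Kira 11, Grace 9, Yara 8. Yara eliminated.
Round 5: Kira 16, Grace 12. Kira has a majority (≥15).

Kira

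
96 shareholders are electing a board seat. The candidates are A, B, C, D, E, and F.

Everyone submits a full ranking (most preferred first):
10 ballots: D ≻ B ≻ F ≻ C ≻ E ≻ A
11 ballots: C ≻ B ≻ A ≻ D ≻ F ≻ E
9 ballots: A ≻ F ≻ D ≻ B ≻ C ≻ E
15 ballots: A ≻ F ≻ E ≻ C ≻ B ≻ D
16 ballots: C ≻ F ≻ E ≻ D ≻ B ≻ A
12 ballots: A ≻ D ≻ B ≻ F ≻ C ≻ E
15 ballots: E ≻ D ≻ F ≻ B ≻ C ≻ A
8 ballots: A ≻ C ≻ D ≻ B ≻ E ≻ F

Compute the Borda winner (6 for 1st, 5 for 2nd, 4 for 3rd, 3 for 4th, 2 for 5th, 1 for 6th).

A: 10×1 + 11×4 + 9×6 + 15×6 + 16×1 + 12×6 + 15×1 + 8×6 = 349
B: 10×5 + 11×5 + 9×3 + 15×2 + 16×2 + 12×4 + 15×3 + 8×3 = 311
C: 10×3 + 11×6 + 9×2 + 15×3 + 16×6 + 12×2 + 15×2 + 8×5 = 349
D: 10×6 + 11×3 + 9×4 + 15×1 + 16×3 + 12×5 + 15×5 + 8×4 = 359
E: 10×2 + 11×1 + 9×1 + 15×4 + 16×4 + 12×1 + 15×6 + 8×2 = 282
F: 10×4 + 11×2 + 9×5 + 15×5 + 16×5 + 12×3 + 15×4 + 8×1 = 366

F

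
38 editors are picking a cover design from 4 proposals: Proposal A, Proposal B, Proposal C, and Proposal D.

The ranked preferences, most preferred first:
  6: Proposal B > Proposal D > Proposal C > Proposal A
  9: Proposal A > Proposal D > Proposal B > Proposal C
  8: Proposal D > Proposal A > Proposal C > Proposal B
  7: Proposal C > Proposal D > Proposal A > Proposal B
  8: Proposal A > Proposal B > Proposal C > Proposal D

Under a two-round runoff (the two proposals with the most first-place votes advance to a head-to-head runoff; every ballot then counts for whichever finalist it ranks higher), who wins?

Proposal D

Round 1 first-place votes: Proposal A 17, Proposal B 6, Proposal C 7, Proposal D 8. Proposal A and Proposal D advance.
Runoff: Proposal A is ranked above Proposal D on 17 ballots, Proposal D above Proposal A on 21.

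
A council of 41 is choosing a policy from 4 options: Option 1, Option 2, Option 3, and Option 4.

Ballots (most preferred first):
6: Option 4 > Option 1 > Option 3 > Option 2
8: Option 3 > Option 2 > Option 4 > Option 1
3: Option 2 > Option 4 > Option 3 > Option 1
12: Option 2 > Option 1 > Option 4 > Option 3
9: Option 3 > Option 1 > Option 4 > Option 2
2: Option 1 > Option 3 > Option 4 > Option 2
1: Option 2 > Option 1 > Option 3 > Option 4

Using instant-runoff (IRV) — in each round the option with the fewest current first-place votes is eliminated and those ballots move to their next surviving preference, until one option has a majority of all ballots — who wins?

Option 3

Round 1: Option 1 2, Option 2 16, Option 3 17, Option 4 6. Option 1 eliminated.
Round 2: Option 2 16, Option 3 19, Option 4 6. Option 4 eliminated.
Round 3: Option 2 16, Option 3 25. Option 3 has a majority (≥21).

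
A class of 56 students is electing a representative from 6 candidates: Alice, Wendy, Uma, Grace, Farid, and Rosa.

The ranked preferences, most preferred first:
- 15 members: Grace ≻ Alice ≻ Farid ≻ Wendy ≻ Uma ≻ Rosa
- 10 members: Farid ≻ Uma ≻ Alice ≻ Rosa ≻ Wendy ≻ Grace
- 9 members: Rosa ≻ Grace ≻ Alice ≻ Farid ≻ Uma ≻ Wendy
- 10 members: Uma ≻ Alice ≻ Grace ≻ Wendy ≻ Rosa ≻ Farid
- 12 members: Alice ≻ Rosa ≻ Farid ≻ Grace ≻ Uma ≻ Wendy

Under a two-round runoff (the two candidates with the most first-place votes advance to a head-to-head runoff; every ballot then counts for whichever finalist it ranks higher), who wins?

Round 1 first-place votes: Alice 12, Wendy 0, Uma 10, Grace 15, Farid 10, Rosa 9. Grace and Alice advance.
Runoff: Grace is ranked above Alice on 24 ballots, Alice above Grace on 32.

Alice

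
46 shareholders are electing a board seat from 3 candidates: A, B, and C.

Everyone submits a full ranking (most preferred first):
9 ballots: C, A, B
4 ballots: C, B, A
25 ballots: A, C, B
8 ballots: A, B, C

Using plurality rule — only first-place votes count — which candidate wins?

A

First-place votes: A 33, B 0, C 13.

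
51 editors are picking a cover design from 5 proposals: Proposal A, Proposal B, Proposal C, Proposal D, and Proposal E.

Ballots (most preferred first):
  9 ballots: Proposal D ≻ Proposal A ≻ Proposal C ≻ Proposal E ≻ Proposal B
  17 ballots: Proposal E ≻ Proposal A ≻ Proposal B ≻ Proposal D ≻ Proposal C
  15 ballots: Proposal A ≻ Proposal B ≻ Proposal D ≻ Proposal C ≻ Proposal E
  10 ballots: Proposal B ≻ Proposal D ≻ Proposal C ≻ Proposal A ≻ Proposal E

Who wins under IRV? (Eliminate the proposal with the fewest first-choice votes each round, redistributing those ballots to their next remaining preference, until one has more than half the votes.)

Proposal A

Round 1: Proposal A 15, Proposal B 10, Proposal C 0, Proposal D 9, Proposal E 17. Proposal C eliminated.
Round 2: Proposal A 15, Proposal B 10, Proposal D 9, Proposal E 17. Proposal D eliminated.
Round 3: Proposal A 24, Proposal B 10, Proposal E 17. Proposal B eliminated.
Round 4: Proposal A 34, Proposal E 17. Proposal A has a majority (≥26).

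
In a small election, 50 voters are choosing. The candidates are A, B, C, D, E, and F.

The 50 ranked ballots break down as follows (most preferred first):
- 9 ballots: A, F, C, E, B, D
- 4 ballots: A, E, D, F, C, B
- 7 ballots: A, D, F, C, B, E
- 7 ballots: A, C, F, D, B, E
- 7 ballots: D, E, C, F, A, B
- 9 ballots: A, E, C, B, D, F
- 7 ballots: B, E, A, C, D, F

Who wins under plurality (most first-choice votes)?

First-place votes: A 36, B 7, C 0, D 7, E 0, F 0.

A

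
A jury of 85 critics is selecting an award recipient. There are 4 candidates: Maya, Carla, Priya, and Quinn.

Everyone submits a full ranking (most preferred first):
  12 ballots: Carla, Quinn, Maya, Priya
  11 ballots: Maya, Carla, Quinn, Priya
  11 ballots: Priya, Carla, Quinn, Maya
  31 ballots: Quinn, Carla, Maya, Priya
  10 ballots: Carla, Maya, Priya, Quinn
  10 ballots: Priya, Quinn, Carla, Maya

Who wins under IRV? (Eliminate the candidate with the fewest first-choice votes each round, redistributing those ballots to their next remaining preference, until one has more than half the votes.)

Round 1: Maya 11, Carla 22, Priya 21, Quinn 31. Maya eliminated.
Round 2: Carla 33, Priya 21, Quinn 31. Priya eliminated.
Round 3: Carla 44, Quinn 41. Carla has a majority (≥43).

Carla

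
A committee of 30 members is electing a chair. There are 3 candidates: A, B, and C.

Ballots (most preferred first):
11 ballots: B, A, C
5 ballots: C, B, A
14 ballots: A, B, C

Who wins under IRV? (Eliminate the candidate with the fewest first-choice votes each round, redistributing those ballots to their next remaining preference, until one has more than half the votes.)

Round 1: A 14, B 11, C 5. C eliminated.
Round 2: A 14, B 16. B has a majority (≥16).

B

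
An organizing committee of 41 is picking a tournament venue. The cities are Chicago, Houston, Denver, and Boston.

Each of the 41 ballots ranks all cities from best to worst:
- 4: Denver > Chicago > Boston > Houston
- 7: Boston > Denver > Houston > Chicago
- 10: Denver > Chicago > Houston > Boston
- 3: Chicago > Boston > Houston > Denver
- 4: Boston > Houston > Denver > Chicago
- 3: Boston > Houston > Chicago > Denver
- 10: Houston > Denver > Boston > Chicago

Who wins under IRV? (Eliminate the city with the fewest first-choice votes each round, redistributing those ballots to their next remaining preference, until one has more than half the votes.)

Round 1: Chicago 3, Houston 10, Denver 14, Boston 14. Chicago eliminated.
Round 2: Houston 10, Denver 14, Boston 17. Houston eliminated.
Round 3: Denver 24, Boston 17. Denver has a majority (≥21).

Denver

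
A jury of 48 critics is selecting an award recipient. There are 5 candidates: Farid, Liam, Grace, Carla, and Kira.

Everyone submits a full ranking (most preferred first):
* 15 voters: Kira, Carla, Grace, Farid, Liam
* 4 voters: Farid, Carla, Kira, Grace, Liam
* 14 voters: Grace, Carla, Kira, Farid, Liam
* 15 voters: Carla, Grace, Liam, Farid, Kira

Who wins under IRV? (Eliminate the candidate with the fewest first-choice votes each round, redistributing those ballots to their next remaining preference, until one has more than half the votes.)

Carla

Round 1: Farid 4, Liam 0, Grace 14, Carla 15, Kira 15. Liam eliminated.
Round 2: Farid 4, Grace 14, Carla 15, Kira 15. Farid eliminated.
Round 3: Grace 14, Carla 19, Kira 15. Grace eliminated.
Round 4: Carla 33, Kira 15. Carla has a majority (≥25).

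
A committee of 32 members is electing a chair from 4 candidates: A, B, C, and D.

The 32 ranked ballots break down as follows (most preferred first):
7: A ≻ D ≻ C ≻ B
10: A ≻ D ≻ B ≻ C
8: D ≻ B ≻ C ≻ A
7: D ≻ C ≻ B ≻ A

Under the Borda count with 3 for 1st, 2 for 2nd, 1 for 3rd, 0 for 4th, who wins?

D

A: 7×3 + 10×3 + 8×0 + 7×0 = 51
B: 7×0 + 10×1 + 8×2 + 7×1 = 33
C: 7×1 + 10×0 + 8×1 + 7×2 = 29
D: 7×2 + 10×2 + 8×3 + 7×3 = 79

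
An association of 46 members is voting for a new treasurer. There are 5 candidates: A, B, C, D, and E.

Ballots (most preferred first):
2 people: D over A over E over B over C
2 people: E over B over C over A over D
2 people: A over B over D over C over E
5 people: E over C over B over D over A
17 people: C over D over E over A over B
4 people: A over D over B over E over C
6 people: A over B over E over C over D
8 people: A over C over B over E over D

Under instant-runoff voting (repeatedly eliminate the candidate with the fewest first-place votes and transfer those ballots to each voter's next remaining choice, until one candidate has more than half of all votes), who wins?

C

Round 1: A 20, B 0, C 17, D 2, E 7. B eliminated.
Round 2: A 20, C 17, D 2, E 7. D eliminated.
Round 3: A 22, C 17, E 7. E eliminated.
Round 4: A 22, C 24. C has a majority (≥24).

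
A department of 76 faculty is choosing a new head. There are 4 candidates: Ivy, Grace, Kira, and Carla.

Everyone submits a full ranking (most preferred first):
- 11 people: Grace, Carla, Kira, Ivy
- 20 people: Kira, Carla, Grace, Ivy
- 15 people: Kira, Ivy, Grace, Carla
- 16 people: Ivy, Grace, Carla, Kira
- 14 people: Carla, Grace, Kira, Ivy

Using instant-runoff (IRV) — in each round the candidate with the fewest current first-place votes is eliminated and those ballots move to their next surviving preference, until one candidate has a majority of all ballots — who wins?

Carla

Round 1: Ivy 16, Grace 11, Kira 35, Carla 14. Grace eliminated.
Round 2: Ivy 16, Kira 35, Carla 25. Ivy eliminated.
Round 3: Kira 35, Carla 41. Carla has a majority (≥39).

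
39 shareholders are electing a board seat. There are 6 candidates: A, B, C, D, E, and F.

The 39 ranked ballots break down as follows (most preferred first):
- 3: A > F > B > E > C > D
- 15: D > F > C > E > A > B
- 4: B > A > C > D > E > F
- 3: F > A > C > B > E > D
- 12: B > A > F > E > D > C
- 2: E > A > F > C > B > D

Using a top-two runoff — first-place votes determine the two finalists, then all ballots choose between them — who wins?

Round 1 first-place votes: A 3, B 16, C 0, D 15, E 2, F 3. B and D advance.
Runoff: B is ranked above D on 24 ballots, D above B on 15.

B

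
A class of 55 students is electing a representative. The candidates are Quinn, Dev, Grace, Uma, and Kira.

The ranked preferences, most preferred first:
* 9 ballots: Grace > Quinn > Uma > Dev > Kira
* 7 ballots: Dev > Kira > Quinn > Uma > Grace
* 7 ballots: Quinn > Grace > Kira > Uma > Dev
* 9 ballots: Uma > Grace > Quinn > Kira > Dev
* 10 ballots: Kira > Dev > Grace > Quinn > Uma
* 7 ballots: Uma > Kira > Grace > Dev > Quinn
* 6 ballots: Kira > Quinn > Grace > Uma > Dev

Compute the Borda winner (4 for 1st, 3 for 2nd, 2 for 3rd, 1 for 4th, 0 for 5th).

Quinn: 9×3 + 7×2 + 7×4 + 9×2 + 10×1 + 7×0 + 6×3 = 115
Dev: 9×1 + 7×4 + 7×0 + 9×0 + 10×3 + 7×1 + 6×0 = 74
Grace: 9×4 + 7×0 + 7×3 + 9×3 + 10×2 + 7×2 + 6×2 = 130
Uma: 9×2 + 7×1 + 7×1 + 9×4 + 10×0 + 7×4 + 6×1 = 102
Kira: 9×0 + 7×3 + 7×2 + 9×1 + 10×4 + 7×3 + 6×4 = 129

Grace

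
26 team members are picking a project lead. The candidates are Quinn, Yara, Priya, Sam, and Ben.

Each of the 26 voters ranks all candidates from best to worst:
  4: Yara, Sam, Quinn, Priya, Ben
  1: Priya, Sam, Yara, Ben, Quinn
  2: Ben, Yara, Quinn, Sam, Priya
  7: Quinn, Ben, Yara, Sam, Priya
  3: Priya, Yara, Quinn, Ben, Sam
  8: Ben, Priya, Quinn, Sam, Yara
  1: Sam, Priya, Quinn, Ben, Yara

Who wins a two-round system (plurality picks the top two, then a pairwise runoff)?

Round 1 first-place votes: Quinn 7, Yara 4, Priya 4, Sam 1, Ben 10. Ben and Quinn advance.
Runoff: Ben is ranked above Quinn on 11 ballots, Quinn above Ben on 15.

Quinn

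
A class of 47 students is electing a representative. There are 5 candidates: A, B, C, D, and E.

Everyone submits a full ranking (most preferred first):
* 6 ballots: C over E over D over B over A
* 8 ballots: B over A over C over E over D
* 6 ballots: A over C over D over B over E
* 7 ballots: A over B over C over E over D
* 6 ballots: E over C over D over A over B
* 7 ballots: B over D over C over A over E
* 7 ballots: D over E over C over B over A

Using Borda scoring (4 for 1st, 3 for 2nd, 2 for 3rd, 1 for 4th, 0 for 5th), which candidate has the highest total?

C

A: 6×0 + 8×3 + 6×4 + 7×4 + 6×1 + 7×1 + 7×0 = 89
B: 6×1 + 8×4 + 6×1 + 7×3 + 6×0 + 7×4 + 7×1 = 100
C: 6×4 + 8×2 + 6×3 + 7×2 + 6×3 + 7×2 + 7×2 = 118
D: 6×2 + 8×0 + 6×2 + 7×0 + 6×2 + 7×3 + 7×4 = 85
E: 6×3 + 8×1 + 6×0 + 7×1 + 6×4 + 7×0 + 7×3 = 78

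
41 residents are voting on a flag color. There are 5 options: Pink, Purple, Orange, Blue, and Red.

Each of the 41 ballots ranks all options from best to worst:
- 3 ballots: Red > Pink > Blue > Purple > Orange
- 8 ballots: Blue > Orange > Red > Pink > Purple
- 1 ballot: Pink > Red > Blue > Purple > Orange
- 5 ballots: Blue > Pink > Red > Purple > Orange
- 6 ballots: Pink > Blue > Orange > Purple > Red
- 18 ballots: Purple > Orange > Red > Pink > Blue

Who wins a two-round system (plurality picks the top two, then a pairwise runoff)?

Round 1 first-place votes: Pink 7, Purple 18, Orange 0, Blue 13, Red 3. Purple and Blue advance.
Runoff: Purple is ranked above Blue on 18 ballots, Blue above Purple on 23.

Blue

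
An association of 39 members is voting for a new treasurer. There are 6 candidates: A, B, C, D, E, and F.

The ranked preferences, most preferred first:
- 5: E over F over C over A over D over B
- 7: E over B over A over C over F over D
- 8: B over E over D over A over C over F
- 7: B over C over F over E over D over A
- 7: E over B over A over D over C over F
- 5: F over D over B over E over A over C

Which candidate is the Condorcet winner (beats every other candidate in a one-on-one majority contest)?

B

B vs A: 34–5
B vs C: 34–5
B vs D: 29–10
B vs E: 20–19
B vs F: 29–10
B beats every other candidate.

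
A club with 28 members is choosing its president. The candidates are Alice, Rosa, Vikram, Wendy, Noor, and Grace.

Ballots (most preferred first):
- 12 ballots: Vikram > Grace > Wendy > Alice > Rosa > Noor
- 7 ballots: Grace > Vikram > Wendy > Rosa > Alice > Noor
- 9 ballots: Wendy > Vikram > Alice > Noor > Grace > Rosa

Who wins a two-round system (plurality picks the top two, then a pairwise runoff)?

Vikram

Round 1 first-place votes: Alice 0, Rosa 0, Vikram 12, Wendy 9, Noor 0, Grace 7. Vikram and Wendy advance.
Runoff: Vikram is ranked above Wendy on 19 ballots, Wendy above Vikram on 9.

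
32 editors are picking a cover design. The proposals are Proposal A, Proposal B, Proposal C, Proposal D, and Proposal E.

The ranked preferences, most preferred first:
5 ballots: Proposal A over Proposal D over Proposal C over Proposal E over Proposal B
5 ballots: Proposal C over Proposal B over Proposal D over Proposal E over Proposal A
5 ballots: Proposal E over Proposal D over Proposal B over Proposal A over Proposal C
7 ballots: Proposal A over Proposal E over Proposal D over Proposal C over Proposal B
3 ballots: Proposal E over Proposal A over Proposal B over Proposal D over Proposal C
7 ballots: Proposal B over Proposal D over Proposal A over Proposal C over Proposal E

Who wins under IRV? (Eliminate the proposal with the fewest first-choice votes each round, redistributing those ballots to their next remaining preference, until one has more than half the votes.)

Round 1: Proposal A 12, Proposal B 7, Proposal C 5, Proposal D 0, Proposal E 8. Proposal D eliminated.
Round 2: Proposal A 12, Proposal B 7, Proposal C 5, Proposal E 8. Proposal C eliminated.
Round 3: Proposal A 12, Proposal B 12, Proposal E 8. Proposal E eliminated.
Round 4: Proposal A 15, Proposal B 17. Proposal B has a majority (≥17).

Proposal B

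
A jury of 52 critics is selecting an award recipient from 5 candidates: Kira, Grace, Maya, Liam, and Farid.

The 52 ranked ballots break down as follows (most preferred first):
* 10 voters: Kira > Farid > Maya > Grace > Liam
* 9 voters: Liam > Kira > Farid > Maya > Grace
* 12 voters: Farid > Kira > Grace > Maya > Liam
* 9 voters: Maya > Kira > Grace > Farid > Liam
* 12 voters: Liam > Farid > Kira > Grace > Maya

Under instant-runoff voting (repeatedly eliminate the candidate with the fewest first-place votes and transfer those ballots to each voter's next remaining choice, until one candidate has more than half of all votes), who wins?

Kira

Round 1: Kira 10, Grace 0, Maya 9, Liam 21, Farid 12. Grace eliminated.
Round 2: Kira 10, Maya 9, Liam 21, Farid 12. Maya eliminated.
Round 3: Kira 19, Liam 21, Farid 12. Farid eliminated.
Round 4: Kira 31, Liam 21. Kira has a majority (≥27).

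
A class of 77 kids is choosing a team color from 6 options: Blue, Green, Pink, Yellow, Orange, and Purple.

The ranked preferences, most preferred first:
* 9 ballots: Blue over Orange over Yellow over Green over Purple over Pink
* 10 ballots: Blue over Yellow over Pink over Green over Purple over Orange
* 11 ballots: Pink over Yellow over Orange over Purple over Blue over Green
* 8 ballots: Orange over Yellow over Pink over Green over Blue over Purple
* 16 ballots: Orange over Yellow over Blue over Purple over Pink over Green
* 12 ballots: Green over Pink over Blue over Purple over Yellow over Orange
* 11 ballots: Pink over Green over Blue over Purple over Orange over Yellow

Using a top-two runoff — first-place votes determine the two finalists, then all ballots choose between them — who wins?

Pink

Round 1 first-place votes: Blue 19, Green 12, Pink 22, Yellow 0, Orange 24, Purple 0. Orange and Pink advance.
Runoff: Orange is ranked above Pink on 33 ballots, Pink above Orange on 44.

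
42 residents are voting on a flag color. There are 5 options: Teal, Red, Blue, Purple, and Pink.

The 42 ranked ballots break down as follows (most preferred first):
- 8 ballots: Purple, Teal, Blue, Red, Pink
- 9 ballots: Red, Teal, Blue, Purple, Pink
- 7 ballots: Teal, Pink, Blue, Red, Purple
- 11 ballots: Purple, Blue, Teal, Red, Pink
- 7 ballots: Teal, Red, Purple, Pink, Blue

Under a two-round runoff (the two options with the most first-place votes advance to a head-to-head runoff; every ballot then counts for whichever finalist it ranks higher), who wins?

Round 1 first-place votes: Teal 14, Red 9, Blue 0, Purple 19, Pink 0. Purple and Teal advance.
Runoff: Purple is ranked above Teal on 19 ballots, Teal above Purple on 23.

Teal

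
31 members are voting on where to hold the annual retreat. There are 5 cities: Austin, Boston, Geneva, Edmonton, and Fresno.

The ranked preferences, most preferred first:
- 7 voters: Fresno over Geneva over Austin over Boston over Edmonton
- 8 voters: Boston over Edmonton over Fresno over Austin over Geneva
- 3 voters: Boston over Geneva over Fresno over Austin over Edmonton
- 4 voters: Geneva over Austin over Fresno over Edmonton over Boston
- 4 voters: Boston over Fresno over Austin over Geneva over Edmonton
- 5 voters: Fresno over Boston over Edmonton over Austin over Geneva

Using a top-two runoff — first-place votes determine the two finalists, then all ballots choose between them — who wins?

Fresno

Round 1 first-place votes: Austin 0, Boston 15, Geneva 4, Edmonton 0, Fresno 12. Boston and Fresno advance.
Runoff: Boston is ranked above Fresno on 15 ballots, Fresno above Boston on 16.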